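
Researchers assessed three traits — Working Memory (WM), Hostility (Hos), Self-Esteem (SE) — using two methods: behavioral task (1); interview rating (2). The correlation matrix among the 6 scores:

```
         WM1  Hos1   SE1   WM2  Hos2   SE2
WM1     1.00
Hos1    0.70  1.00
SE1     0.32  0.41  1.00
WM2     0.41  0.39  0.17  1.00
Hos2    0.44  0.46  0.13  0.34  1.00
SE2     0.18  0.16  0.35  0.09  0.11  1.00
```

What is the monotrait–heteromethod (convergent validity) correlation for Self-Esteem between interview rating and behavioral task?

0.35

Same trait (SE), different methods: r(SE2, SE1) = 0.35.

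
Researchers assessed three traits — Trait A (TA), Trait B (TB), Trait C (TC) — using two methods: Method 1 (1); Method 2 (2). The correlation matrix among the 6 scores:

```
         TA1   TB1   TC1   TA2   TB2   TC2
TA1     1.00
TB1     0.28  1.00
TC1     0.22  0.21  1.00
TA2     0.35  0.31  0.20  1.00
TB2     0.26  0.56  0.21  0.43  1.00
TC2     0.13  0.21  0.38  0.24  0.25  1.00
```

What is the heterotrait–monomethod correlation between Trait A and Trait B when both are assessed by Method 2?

0.43

Different traits, same method: r(TA2, TB2) = 0.43.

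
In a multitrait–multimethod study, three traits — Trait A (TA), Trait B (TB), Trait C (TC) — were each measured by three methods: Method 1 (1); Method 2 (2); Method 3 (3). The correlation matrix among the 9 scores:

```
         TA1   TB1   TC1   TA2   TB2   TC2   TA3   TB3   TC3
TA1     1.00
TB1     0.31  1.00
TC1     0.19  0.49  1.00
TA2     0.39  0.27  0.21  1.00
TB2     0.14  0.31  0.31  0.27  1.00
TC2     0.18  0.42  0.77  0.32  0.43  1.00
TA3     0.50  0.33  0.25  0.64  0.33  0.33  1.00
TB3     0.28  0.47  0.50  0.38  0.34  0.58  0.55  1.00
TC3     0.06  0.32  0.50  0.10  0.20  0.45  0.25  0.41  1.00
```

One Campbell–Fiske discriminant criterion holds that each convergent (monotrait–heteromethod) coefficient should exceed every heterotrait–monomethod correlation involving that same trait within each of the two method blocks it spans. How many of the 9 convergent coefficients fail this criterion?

4

Convergent coefficients and their comparison sets:
TA (methods 1·2): 0.39 vs {0.31, 0.27, 0.19, 0.32} → pass.
TA (methods 1·3): 0.50 vs {0.31, 0.55, 0.19, 0.25} → fail.
TA (methods 2·3): 0.64 vs {0.27, 0.55, 0.32, 0.25} → pass.
TB (methods 1·2): 0.31 vs {0.31, 0.27, 0.49, 0.43} → fail.
TB (methods 1·3): 0.47 vs {0.31, 0.55, 0.49, 0.41} → fail.
TB (methods 2·3): 0.34 vs {0.27, 0.55, 0.43, 0.41} → fail.
TC (methods 1·2): 0.77 vs {0.19, 0.32, 0.49, 0.43} → pass.
TC (methods 1·3): 0.50 vs {0.19, 0.25, 0.49, 0.41} → pass.
TC (methods 2·3): 0.45 vs {0.32, 0.25, 0.43, 0.41} → pass.
4 of 9 fail.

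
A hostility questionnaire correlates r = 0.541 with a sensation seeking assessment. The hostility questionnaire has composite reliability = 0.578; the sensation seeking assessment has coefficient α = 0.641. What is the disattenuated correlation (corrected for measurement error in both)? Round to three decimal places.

r_true = r_obs / √(r_xx · r_yy) = 0.541 / √(0.578 × 0.641) = 0.541 / √0.370498 = 0.541 / 0.6087 ≈ 0.889.

0.889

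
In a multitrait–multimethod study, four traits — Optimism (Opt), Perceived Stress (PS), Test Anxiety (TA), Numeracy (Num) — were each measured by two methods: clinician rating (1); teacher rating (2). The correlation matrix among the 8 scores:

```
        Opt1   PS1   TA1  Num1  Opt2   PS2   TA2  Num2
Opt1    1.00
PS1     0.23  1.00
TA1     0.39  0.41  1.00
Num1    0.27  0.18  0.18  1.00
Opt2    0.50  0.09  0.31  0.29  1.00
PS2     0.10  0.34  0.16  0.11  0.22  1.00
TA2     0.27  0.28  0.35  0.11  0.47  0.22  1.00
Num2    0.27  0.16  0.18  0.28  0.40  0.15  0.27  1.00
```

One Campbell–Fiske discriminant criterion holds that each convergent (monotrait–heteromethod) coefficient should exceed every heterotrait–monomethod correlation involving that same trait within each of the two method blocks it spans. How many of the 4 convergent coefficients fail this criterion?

Checking each validity diagonal entry against its comparison values:
Opt (methods 1·2): 0.50 vs {0.23, 0.22, 0.39, 0.47, 0.27, 0.40} → pass.
PS (methods 1·2): 0.34 vs {0.23, 0.22, 0.41, 0.22, 0.18, 0.15} → fail.
TA (methods 1·2): 0.35 vs {0.39, 0.47, 0.41, 0.22, 0.18, 0.27} → fail.
Num (methods 1·2): 0.28 vs {0.27, 0.40, 0.18, 0.15, 0.18, 0.27} → fail.
3 of 4 fail.

3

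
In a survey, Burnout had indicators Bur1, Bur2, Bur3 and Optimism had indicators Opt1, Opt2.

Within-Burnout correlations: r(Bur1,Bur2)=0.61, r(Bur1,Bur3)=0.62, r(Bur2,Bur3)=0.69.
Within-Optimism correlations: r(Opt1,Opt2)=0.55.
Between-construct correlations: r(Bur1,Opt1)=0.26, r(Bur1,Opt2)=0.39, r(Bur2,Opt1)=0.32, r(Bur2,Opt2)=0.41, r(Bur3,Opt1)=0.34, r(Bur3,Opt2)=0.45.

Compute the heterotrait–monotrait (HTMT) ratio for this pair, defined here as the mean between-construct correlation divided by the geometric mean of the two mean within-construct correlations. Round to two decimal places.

0.61

Between-construct mean = 2.17/6 = 0.3617.
Mean within-Bur = 1.92/3 = 0.6400; mean within-Opt = 0.55/1 = 0.5500.
Geometric mean = √(0.6400 × 0.5500) = 0.5933.
HTMT = 0.3617 / 0.5933 = 0.61.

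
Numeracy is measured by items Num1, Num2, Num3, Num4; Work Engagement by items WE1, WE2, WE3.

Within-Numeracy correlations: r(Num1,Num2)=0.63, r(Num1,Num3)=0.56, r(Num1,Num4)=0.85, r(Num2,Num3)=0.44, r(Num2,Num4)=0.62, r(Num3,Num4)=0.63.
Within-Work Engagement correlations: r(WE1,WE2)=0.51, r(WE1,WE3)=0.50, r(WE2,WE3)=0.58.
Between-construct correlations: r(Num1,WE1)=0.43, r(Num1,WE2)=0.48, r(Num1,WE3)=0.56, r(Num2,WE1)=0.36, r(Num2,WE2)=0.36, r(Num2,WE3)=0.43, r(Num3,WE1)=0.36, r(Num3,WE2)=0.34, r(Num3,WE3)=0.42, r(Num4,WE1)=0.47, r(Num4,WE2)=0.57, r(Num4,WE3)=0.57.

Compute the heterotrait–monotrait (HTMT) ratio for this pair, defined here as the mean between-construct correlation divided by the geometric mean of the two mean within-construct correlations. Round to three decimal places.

0.777

Between-construct mean = 5.35/12 = 0.4458.
Mean within-Num = 3.73/6 = 0.6217; mean within-WE = 1.59/3 = 0.5300.
Geometric mean = √(0.6217 × 0.5300) = 0.5740.
HTMT = 0.4458 / 0.5740 = 0.777.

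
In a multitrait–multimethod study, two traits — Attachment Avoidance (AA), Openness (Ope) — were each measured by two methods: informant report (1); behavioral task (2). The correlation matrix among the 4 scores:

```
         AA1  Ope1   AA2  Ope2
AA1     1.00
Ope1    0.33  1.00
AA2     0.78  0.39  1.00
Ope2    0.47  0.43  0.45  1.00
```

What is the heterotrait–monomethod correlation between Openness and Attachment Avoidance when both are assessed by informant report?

0.33

Different traits, same method: r(Ope1, AA1) = 0.33.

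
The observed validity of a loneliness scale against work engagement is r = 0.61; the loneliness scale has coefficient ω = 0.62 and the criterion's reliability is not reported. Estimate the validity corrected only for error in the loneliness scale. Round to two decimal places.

0.77

Single correction: r_c = r_obs / √r_xx = 0.61 / √0.62 = 0.61 / 0.7874 ≈ 0.77.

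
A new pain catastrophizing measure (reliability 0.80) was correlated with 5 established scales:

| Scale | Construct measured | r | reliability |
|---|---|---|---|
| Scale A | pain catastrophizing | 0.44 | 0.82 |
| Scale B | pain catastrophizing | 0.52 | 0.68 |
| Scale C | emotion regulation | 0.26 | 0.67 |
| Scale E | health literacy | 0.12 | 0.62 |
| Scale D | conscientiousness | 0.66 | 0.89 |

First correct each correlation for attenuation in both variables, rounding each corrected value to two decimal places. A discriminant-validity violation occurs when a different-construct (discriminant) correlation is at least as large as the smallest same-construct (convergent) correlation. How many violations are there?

Disattenuated r (r / √(r_scale · r_new)):
  Scale A (conv): 0.44 / √(0.82·0.80) = 0.54
  Scale B (conv): 0.52 / √(0.68·0.80) = 0.71
  Scale C (disc): 0.26 / √(0.67·0.80) = 0.36
  Scale E (disc): 0.12 / √(0.62·0.80) = 0.17
  Scale D (disc): 0.66 / √(0.89·0.80) = 0.78
Smallest convergent = 0.54. Discriminant values: 0.36, 0.17, 0.78; count ≥ 0.54 → 1.

1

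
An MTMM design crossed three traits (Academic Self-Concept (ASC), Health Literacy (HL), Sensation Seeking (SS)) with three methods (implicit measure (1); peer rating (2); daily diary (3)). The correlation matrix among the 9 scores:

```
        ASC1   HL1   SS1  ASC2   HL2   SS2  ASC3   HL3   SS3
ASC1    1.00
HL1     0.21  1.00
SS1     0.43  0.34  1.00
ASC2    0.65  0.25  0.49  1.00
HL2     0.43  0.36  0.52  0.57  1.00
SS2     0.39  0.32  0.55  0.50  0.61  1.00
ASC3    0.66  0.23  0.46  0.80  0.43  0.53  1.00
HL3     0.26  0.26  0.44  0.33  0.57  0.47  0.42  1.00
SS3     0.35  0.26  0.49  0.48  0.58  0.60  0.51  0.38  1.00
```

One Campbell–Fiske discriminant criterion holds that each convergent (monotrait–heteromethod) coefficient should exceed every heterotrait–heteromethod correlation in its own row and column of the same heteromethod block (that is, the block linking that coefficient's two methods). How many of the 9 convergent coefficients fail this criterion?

Checking each validity diagonal entry against its comparison values:
ASC (methods 1·2): 0.65 vs {0.43, 0.25, 0.39, 0.49} → pass.
ASC (methods 1·3): 0.66 vs {0.26, 0.23, 0.35, 0.46} → pass.
ASC (methods 2·3): 0.80 vs {0.33, 0.43, 0.48, 0.53} → pass.
HL (methods 1·2): 0.36 vs {0.25, 0.43, 0.32, 0.52} → fail.
HL (methods 1·3): 0.26 vs {0.23, 0.26, 0.26, 0.44} → fail.
HL (methods 2·3): 0.57 vs {0.43, 0.33, 0.58, 0.47} → fail.
SS (methods 1·2): 0.55 vs {0.49, 0.39, 0.52, 0.32} → pass.
SS (methods 1·3): 0.49 vs {0.46, 0.35, 0.44, 0.26} → pass.
SS (methods 2·3): 0.60 vs {0.53, 0.48, 0.47, 0.58} → pass.
3 of 9 fail.

3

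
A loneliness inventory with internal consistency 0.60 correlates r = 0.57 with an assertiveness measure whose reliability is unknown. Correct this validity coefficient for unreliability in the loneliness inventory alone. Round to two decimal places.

Single correction: r_c = r_obs / √r_xx = 0.57 / √0.60 = 0.57 / 0.7746 ≈ 0.74.

0.74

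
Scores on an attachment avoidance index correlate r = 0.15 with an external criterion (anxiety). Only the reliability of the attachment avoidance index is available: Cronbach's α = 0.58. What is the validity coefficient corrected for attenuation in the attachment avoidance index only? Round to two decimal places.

0.20

Single correction: r_c = r_obs / √r_xx = 0.15 / √0.58 = 0.15 / 0.7616 ≈ 0.20.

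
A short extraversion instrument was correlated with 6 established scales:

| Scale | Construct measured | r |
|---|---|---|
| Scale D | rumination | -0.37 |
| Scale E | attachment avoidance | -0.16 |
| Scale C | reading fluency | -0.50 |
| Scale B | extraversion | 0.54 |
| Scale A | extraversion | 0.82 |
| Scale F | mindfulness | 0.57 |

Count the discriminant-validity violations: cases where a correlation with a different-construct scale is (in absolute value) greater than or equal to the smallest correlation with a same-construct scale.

1

Convergent (same construct = extraversion): Scale B, Scale A.
Smallest convergent = 0.54. Discriminant |r|: 0.37, 0.16, 0.50, 0.57; count ≥ 0.54 → 1.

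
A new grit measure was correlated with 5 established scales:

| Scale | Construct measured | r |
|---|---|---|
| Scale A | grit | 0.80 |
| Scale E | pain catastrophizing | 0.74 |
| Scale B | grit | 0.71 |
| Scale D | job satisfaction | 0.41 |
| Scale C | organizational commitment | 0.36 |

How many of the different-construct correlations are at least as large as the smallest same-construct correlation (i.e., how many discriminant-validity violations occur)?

Convergent (same construct = grit): Scale A, Scale B.
Smallest convergent = 0.71. Discriminant values: 0.74, 0.41, 0.36; count ≥ 0.71 → 1.

1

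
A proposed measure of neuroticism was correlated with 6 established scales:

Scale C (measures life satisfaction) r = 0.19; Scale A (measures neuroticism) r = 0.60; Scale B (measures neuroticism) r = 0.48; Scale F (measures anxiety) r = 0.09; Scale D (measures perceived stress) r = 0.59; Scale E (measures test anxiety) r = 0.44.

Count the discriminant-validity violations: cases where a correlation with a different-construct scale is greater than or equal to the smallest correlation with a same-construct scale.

Convergent (same construct = neuroticism): Scale A, Scale B.
Smallest convergent = 0.48. Discriminant values: 0.19, 0.09, 0.59, 0.44; count ≥ 0.48 → 1.

1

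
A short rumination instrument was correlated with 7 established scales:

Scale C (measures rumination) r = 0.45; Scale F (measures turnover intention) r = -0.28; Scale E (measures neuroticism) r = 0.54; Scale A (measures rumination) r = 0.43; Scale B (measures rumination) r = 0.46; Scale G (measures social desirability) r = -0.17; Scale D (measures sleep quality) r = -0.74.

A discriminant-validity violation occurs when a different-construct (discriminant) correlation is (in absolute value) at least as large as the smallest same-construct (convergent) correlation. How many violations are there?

2

Convergent (same construct = rumination): Scale C, Scale A, Scale B.
Smallest convergent = 0.43. Discriminant |r|: 0.28, 0.54, 0.17, 0.74; count ≥ 0.43 → 2.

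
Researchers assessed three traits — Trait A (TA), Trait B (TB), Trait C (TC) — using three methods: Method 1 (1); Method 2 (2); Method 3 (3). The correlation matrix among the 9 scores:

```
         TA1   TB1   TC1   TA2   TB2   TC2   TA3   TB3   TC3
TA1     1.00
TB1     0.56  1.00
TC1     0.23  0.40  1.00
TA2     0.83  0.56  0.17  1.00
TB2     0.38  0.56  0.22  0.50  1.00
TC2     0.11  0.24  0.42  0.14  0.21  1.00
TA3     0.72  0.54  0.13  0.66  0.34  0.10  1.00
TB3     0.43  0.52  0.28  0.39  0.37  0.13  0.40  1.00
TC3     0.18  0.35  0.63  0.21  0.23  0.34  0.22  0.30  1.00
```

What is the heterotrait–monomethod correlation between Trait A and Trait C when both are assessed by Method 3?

0.22

Different traits, same method: r(TA3, TC3) = 0.22.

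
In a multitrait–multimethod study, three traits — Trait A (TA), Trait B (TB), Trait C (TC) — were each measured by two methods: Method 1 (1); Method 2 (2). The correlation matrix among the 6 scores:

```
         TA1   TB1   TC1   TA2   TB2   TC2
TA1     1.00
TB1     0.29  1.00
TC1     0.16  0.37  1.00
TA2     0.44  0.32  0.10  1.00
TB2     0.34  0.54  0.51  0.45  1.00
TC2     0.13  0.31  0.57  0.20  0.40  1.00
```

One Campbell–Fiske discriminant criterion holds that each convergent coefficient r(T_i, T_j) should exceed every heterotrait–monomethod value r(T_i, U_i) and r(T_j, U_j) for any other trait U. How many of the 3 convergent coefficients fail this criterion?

1

Each convergent coefficient versus the relevant comparison correlations:
TA (methods 1·2): 0.44 vs {0.29, 0.45, 0.16, 0.20} → fail.
TB (methods 1·2): 0.54 vs {0.29, 0.45, 0.37, 0.40} → pass.
TC (methods 1·2): 0.57 vs {0.16, 0.20, 0.37, 0.40} → pass.
1 of 3 fail.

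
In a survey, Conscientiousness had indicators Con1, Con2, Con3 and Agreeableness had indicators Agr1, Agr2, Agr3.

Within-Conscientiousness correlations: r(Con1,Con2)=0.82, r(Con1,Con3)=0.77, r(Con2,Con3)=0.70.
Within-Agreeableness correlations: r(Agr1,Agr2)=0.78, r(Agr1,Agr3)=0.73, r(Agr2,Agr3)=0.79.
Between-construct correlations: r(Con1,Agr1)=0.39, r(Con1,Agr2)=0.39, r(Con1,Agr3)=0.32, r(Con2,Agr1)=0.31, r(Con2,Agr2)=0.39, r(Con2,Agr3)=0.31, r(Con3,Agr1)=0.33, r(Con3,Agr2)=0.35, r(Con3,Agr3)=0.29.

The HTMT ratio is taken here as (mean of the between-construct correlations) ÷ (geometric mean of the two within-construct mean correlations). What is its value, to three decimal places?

0.447

Mean heterotrait r = 3.08/9 = 0.3422.
Mean within-Con = 2.29/3 = 0.7633; mean within-Agr = 2.30/3 = 0.7667.
Geometric mean = √(0.7633 × 0.7667) = 0.7650.
HTMT = 0.3422 / 0.7650 = 0.447.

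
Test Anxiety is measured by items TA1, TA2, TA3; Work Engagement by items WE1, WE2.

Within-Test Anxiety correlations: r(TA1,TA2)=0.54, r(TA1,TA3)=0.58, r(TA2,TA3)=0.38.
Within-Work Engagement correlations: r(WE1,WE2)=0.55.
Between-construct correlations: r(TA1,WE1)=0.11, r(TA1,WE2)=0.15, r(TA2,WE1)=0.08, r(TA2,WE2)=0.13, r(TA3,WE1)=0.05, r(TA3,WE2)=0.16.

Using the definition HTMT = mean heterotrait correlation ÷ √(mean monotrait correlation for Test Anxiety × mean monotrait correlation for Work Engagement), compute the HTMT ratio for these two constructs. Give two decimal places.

Mean heterotrait r = 0.68/6 = 0.1133.
Mean within-TA = 1.50/3 = 0.5000; mean within-WE = 0.55/1 = 0.5500.
Geometric mean = √(0.5000 × 0.5500) = 0.5244.
HTMT = 0.1133 / 0.5244 = 0.22.

0.22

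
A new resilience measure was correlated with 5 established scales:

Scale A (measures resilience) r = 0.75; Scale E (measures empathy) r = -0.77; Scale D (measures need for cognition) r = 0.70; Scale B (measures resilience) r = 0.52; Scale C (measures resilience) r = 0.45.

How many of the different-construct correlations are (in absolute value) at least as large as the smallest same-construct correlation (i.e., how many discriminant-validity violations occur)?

Convergent (same construct = resilience): Scale A, Scale B, Scale C.
Smallest convergent = 0.45. Discriminant |r|: 0.77, 0.70; count ≥ 0.45 → 2.

2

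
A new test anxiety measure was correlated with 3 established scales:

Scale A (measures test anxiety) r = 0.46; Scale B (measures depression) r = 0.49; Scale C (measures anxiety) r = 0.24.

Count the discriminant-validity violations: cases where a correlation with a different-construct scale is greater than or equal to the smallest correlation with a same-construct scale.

Convergent (same construct = test anxiety): Scale A.
Smallest convergent = 0.46. Discriminant values: 0.49, 0.24; count ≥ 0.46 → 1.

1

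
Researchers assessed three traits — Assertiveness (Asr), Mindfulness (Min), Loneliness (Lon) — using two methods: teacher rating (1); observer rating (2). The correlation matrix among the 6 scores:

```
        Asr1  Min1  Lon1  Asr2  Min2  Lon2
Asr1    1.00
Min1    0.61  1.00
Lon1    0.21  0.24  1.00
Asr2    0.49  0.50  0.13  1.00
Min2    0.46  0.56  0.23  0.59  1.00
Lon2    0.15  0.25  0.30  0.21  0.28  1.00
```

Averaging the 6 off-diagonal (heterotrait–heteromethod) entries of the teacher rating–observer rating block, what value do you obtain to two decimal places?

0.29

HTHM values (method 1 × method 2): 0.46, 0.15, 0.50, 0.25, 0.13, 0.23; mean = 1.72/6 = 0.29.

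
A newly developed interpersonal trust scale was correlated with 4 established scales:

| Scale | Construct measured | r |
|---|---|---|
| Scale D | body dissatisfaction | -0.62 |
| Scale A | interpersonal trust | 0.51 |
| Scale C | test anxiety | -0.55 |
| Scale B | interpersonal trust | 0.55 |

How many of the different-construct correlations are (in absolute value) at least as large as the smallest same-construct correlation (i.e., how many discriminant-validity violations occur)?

Convergent (same construct = interpersonal trust): Scale A, Scale B.
Smallest convergent = 0.51. Discriminant |r|: 0.62, 0.55; count ≥ 0.51 → 2.

2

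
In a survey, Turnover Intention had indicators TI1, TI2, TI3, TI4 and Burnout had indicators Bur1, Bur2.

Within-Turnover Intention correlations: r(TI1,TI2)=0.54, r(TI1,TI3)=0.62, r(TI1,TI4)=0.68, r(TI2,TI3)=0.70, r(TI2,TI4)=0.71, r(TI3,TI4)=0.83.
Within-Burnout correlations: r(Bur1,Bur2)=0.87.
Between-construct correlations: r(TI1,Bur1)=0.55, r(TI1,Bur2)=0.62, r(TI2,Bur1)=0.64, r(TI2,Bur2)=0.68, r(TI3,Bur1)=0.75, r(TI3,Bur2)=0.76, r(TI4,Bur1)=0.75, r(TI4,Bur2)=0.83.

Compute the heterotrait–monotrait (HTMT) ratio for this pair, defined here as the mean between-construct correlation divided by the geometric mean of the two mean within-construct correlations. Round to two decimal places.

0.91

Mean between = 5.58/8 = 0.6975.
Mean within-TI = 4.08/6 = 0.6800; mean within-Bur = 0.87/1 = 0.8700.
Geometric mean = √(0.6800 × 0.8700) = 0.7692.
HTMT = 0.6975 / 0.7692 = 0.91.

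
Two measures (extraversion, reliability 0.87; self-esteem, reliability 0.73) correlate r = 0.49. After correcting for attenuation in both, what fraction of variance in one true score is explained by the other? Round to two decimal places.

Disattenuated r = 0.49 / √(0.87 × 0.73) = 0.49 / 0.7969 = 0.6149.
Shared true-score variance = 0.6149² = 0.3781 ≈ 0.38.

0.38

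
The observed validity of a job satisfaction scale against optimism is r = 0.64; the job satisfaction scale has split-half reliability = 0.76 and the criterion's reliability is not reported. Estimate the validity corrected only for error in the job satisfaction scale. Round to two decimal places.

0.73

Single correction: r_c = r_obs / √r_xx = 0.64 / √0.76 = 0.64 / 0.8718 ≈ 0.73.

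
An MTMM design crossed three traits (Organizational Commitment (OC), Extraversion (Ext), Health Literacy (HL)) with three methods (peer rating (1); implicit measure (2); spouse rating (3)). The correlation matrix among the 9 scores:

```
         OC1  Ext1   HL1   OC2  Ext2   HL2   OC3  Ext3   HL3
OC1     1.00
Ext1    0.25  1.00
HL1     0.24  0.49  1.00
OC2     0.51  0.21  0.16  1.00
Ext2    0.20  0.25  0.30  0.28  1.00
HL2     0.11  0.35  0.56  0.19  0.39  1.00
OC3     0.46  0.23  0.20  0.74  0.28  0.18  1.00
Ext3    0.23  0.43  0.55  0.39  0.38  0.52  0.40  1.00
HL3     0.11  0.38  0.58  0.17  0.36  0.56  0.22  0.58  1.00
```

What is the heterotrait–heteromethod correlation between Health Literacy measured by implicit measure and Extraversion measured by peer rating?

Different traits and methods: r(HL2, Ext1) = 0.35.

0.35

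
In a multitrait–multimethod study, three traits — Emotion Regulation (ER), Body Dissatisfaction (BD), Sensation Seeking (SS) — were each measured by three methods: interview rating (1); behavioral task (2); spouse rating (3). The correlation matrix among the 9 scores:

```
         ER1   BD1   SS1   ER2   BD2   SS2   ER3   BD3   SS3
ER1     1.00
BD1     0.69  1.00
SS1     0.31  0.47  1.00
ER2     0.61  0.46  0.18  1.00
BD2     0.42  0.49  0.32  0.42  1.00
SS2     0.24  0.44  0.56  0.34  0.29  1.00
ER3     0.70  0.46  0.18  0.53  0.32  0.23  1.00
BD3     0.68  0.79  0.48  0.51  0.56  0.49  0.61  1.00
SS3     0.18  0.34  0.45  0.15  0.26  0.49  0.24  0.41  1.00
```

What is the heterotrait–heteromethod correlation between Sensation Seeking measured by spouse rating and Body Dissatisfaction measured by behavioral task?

Different traits and methods: r(SS3, BD2) = 0.26.

0.26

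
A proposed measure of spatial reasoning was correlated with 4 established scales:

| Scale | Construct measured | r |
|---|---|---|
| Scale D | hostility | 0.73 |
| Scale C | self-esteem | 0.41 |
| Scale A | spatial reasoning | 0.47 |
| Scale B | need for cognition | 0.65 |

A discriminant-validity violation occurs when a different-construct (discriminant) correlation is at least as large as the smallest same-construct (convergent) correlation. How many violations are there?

2

Convergent (same construct = spatial reasoning): Scale A.
Smallest convergent = 0.47. Discriminant values: 0.73, 0.41, 0.65; count ≥ 0.47 → 2.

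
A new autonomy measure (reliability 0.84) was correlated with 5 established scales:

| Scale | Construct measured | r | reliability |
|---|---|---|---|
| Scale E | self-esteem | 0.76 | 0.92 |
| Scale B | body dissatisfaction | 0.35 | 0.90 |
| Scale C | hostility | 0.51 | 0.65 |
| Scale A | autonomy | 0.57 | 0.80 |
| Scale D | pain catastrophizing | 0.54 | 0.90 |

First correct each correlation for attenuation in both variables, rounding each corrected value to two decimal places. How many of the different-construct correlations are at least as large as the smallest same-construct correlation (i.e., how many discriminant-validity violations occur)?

Disattenuated r (r / √(r_scale · r_new)):
  Scale E (disc): 0.76 / √(0.92·0.84) = 0.86
  Scale B (disc): 0.35 / √(0.90·0.84) = 0.40
  Scale C (disc): 0.51 / √(0.65·0.84) = 0.69
  Scale A (conv): 0.57 / √(0.80·0.84) = 0.70
  Scale D (disc): 0.54 / √(0.90·0.84) = 0.62
Smallest convergent = 0.70. Discriminant values: 0.86, 0.40, 0.69, 0.62; count ≥ 0.70 → 1.

1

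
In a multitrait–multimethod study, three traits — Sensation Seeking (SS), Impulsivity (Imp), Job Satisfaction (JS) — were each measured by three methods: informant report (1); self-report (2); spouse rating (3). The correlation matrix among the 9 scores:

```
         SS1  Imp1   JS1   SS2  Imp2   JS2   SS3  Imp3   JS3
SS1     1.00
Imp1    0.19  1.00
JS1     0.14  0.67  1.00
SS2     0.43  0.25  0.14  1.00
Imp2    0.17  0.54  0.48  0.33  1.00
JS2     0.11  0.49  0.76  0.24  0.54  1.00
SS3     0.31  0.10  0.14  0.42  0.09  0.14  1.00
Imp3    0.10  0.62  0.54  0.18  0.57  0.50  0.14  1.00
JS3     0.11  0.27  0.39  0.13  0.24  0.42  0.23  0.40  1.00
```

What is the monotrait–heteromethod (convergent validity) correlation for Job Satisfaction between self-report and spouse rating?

Same trait (JS), different methods: r(JS2, JS3) = 0.42.

0.42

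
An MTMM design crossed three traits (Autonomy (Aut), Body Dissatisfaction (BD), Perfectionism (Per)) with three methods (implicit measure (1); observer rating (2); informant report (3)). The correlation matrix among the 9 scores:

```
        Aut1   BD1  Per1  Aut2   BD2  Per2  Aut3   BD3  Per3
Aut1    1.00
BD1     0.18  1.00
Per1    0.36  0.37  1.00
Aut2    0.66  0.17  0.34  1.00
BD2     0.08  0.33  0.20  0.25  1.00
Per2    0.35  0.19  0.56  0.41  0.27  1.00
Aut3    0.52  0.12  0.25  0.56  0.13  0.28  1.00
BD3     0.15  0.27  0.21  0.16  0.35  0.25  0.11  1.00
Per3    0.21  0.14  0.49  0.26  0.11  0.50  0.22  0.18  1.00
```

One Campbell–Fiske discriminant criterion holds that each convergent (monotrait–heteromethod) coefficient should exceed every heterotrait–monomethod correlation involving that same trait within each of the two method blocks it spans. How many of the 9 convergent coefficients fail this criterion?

2

Each convergent coefficient versus the relevant comparison correlations:
Aut (methods 1·2): 0.66 vs {0.18, 0.25, 0.36, 0.41} → pass.
Aut (methods 1·3): 0.52 vs {0.18, 0.11, 0.36, 0.22} → pass.
Aut (methods 2·3): 0.56 vs {0.25, 0.11, 0.41, 0.22} → pass.
BD (methods 1·2): 0.33 vs {0.18, 0.25, 0.37, 0.27} → fail.
BD (methods 1·3): 0.27 vs {0.18, 0.11, 0.37, 0.18} → fail.
BD (methods 2·3): 0.35 vs {0.25, 0.11, 0.27, 0.18} → pass.
Per (methods 1·2): 0.56 vs {0.36, 0.41, 0.37, 0.27} → pass.
Per (methods 1·3): 0.49 vs {0.36, 0.22, 0.37, 0.18} → pass.
Per (methods 2·3): 0.50 vs {0.41, 0.22, 0.27, 0.18} → pass.
2 of 9 fail.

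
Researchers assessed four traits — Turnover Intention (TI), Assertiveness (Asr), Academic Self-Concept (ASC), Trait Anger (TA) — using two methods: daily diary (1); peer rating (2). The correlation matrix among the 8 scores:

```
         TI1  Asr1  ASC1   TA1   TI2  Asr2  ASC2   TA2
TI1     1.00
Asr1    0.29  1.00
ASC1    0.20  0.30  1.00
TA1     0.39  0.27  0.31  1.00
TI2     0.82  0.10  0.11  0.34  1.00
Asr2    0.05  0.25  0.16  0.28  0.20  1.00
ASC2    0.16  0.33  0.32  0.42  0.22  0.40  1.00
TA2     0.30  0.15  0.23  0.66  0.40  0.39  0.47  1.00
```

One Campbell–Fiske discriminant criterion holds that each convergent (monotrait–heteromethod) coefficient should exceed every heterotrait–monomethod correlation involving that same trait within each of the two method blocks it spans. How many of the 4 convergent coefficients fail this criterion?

Each convergent coefficient versus the relevant comparison correlations:
TI (methods 1·2): 0.82 vs {0.29, 0.20, 0.20, 0.22, 0.39, 0.40} → pass.
Asr (methods 1·2): 0.25 vs {0.29, 0.20, 0.30, 0.40, 0.27, 0.39} → fail.
ASC (methods 1·2): 0.32 vs {0.20, 0.22, 0.30, 0.40, 0.31, 0.47} → fail.
TA (methods 1·2): 0.66 vs {0.39, 0.40, 0.27, 0.39, 0.31, 0.47} → pass.
2 of 4 fail.

2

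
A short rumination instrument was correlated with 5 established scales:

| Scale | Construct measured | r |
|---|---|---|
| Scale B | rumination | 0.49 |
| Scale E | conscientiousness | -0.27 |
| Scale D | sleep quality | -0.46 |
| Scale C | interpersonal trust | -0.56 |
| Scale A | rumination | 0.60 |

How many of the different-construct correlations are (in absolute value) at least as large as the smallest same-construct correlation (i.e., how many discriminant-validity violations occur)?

1

Convergent (same construct = rumination): Scale B, Scale A.
Smallest convergent = 0.49. Discriminant |r|: 0.27, 0.46, 0.56; count ≥ 0.49 → 1.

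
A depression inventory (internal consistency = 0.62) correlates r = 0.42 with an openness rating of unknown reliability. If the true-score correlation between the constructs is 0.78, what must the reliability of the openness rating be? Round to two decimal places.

0.47

r_true = r_obs / √(r_xx · r_yy) ⇒ 0.78 = 0.42 / √(0.62 · r_yy).
√(0.62 · r_yy) = 0.42 / 0.78 = 0.5385; 0.62 · r_yy = 0.2900; r_yy = 0.2900 / 0.62 ≈ 0.47.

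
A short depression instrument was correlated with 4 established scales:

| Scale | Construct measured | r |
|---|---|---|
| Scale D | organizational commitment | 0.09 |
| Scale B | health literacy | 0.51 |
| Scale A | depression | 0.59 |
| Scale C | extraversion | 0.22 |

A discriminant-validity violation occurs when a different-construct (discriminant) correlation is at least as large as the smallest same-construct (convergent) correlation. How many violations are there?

0

Convergent (same construct = depression): Scale A.
Smallest convergent = 0.59. Discriminant values: 0.09, 0.51, 0.22; count ≥ 0.59 → 0.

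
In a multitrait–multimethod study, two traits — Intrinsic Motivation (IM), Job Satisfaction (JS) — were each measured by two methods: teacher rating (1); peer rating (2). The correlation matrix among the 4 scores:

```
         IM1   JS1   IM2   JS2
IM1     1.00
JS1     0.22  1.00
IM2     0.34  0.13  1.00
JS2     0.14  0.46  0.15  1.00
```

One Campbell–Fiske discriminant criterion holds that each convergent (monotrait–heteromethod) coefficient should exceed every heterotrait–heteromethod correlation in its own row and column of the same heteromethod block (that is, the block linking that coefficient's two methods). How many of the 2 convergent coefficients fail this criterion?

0

Convergent coefficients and their comparison sets:
IM (methods 1·2): 0.34 vs {0.14, 0.13} → pass.
JS (methods 1·2): 0.46 vs {0.13, 0.14} → pass.
0 of 2 fail.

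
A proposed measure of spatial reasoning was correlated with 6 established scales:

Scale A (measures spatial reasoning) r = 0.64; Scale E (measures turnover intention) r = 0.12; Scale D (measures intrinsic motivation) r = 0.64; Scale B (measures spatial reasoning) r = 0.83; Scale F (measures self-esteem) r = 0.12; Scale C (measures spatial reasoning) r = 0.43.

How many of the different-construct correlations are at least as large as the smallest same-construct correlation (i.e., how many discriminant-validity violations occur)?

Convergent (same construct = spatial reasoning): Scale A, Scale B, Scale C.
Smallest convergent = 0.43. Discriminant values: 0.12, 0.64, 0.12; count ≥ 0.43 → 1.

1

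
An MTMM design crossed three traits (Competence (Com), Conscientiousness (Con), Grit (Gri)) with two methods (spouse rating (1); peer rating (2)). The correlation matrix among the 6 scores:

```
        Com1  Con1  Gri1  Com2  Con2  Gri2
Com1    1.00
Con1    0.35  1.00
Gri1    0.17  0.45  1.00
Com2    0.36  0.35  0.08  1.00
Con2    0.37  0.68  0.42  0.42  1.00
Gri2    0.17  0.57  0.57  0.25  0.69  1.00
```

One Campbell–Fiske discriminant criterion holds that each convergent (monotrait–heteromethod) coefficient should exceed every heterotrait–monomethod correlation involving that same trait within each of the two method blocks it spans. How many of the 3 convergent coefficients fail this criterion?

3

Convergent coefficients and their comparison sets:
Com (methods 1·2): 0.36 vs {0.35, 0.42, 0.17, 0.25} → fail.
Con (methods 1·2): 0.68 vs {0.35, 0.42, 0.45, 0.69} → fail.
Gri (methods 1·2): 0.57 vs {0.17, 0.25, 0.45, 0.69} → fail.
3 of 3 fail.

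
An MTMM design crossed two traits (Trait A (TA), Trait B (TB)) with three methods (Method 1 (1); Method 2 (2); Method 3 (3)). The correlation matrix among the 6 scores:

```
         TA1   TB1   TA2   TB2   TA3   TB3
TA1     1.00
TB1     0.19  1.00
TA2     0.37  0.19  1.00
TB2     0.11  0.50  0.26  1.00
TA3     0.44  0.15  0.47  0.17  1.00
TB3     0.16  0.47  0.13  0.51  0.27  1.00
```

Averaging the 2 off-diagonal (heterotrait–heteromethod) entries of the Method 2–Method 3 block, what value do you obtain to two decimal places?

0.15

HTHM values (method 2 × method 3): 0.13, 0.17; mean = 0.30/2 = 0.15.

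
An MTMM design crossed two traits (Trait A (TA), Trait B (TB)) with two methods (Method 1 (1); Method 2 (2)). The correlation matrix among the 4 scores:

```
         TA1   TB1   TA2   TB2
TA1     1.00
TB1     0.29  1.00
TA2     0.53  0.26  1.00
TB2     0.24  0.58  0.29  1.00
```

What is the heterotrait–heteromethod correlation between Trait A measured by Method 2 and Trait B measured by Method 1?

0.26

Different traits and methods: r(TA2, TB1) = 0.26.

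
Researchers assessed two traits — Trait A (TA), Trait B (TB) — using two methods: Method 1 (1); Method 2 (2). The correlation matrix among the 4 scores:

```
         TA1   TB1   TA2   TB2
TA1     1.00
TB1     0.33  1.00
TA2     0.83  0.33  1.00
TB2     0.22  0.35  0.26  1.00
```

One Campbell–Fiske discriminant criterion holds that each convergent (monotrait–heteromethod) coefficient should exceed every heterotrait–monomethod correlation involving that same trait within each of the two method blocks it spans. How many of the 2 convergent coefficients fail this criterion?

0

Checking each validity diagonal entry against its comparison values:
TA (methods 1·2): 0.83 vs {0.33, 0.26} → pass.
TB (methods 1·2): 0.35 vs {0.33, 0.26} → pass.
0 of 2 fail.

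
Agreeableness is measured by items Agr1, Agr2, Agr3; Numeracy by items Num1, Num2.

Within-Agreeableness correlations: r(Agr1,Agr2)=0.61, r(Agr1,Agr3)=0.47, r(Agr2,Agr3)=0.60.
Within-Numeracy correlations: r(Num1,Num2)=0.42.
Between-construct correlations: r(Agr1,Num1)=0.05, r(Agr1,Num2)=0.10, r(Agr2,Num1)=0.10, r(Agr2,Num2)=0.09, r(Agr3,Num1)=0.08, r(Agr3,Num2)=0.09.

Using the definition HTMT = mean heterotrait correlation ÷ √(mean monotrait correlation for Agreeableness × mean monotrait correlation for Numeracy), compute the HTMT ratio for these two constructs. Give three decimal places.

Between-construct mean = 0.51/6 = 0.0850.
Mean within-Agr = 1.68/3 = 0.5600; mean within-Num = 0.42/1 = 0.4200.
Geometric mean = √(0.5600 × 0.4200) = 0.4850.
HTMT = 0.0850 / 0.4850 = 0.175.

0.175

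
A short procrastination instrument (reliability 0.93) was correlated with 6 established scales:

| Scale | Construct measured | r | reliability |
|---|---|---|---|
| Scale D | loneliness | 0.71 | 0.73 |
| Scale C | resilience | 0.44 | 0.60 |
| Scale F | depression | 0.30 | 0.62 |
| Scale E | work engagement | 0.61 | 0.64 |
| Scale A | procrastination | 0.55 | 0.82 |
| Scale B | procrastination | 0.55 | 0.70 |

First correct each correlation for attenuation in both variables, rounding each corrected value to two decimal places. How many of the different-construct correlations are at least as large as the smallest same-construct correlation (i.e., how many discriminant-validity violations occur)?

2

Disattenuated r (r / √(r_scale · r_new)):
  Scale D (disc): 0.71 / √(0.73·0.93) = 0.86
  Scale C (disc): 0.44 / √(0.60·0.93) = 0.59
  Scale F (disc): 0.30 / √(0.62·0.93) = 0.40
  Scale E (disc): 0.61 / √(0.64·0.93) = 0.79
  Scale A (conv): 0.55 / √(0.82·0.93) = 0.63
  Scale B (conv): 0.55 / √(0.70·0.93) = 0.68
Smallest convergent = 0.63. Discriminant values: 0.86, 0.59, 0.40, 0.79; count ≥ 0.63 → 2.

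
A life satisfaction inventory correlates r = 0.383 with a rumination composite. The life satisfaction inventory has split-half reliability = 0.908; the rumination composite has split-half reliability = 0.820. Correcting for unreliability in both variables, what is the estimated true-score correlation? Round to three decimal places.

r_true = r_obs / √(r_xx · r_yy) = 0.383 / √(0.908 × 0.820) = 0.383 / √0.744560 = 0.383 / 0.8629 ≈ 0.444.

0.444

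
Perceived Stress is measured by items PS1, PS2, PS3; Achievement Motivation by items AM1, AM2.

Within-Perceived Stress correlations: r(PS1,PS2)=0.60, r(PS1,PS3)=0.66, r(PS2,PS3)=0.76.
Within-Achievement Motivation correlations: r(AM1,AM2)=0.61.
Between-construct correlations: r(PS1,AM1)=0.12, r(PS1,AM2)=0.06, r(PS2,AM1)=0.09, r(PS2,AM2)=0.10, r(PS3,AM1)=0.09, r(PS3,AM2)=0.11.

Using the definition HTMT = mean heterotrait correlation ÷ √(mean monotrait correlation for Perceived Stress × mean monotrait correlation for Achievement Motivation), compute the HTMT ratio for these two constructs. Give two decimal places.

Between-construct mean = 0.57/6 = 0.0950.
Mean within-PS = 2.02/3 = 0.6733; mean within-AM = 0.61/1 = 0.6100.
Geometric mean = √(0.6733 × 0.6100) = 0.6409.
HTMT = 0.0950 / 0.6409 = 0.15.

0.15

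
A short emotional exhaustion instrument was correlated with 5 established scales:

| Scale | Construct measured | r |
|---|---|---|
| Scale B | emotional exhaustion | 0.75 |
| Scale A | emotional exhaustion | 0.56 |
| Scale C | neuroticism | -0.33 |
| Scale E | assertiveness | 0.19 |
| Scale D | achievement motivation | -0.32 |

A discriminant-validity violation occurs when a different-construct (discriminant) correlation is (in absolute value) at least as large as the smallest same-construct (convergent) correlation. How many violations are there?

0

Convergent (same construct = emotional exhaustion): Scale B, Scale A.
Smallest convergent = 0.56. Discriminant |r|: 0.33, 0.19, 0.32; count ≥ 0.56 → 0.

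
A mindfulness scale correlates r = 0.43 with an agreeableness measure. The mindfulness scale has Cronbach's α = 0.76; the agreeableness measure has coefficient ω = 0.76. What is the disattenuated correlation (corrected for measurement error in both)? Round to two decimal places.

r_true = r_obs / √(r_xx · r_yy) = 0.43 / √(0.76 × 0.76) = 0.43 / √0.5776 = 0.43 / 0.7600 ≈ 0.57.

0.57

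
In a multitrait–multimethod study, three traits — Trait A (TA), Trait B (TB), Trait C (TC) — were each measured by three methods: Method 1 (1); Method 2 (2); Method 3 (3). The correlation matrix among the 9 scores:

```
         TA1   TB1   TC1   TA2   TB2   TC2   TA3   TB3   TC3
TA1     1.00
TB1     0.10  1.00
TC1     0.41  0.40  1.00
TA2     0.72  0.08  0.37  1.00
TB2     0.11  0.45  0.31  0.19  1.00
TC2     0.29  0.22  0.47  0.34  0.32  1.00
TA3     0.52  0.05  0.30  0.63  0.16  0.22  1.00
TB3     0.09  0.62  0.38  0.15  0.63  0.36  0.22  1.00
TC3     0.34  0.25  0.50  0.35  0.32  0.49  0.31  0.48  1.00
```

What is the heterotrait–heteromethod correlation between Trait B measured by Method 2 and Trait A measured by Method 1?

Different traits and methods: r(TB2, TA1) = 0.11.

0.11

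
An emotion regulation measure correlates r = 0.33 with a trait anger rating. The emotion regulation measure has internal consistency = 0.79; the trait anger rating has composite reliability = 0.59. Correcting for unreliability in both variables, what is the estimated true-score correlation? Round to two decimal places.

0.48

r_true = r_obs / √(r_xx · r_yy) = 0.33 / √(0.79 × 0.59) = 0.33 / √0.4661 = 0.33 / 0.6827 ≈ 0.48.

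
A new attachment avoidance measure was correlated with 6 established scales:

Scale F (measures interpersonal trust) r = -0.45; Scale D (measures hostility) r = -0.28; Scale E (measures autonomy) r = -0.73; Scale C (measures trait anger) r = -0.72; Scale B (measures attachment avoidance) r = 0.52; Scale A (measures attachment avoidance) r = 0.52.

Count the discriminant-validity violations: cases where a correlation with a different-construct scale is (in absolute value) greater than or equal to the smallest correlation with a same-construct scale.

2

Convergent (same construct = attachment avoidance): Scale B, Scale A.
Smallest convergent = 0.52. Discriminant |r|: 0.45, 0.28, 0.73, 0.72; count ≥ 0.52 → 2.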